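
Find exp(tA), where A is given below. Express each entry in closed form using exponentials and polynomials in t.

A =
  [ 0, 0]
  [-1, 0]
e^{tA} =
  [1, 0]
  [-t, 1]

Strategy: write A = P · J · P⁻¹ where J is a Jordan canonical form, so e^{tA} = P · e^{tJ} · P⁻¹, and e^{tJ} can be computed block-by-block.

A has Jordan form
J =
  [0, 1]
  [0, 0]
(up to reordering of blocks).

Per-block formulas:
  For a 2×2 Jordan block J_2(0): exp(t · J_2(0)) = e^(0t)·(I + t·N), where N is the 2×2 nilpotent shift.

After assembling e^{tJ} and conjugating by P, we get:

e^{tA} =
  [1, 0]
  [-t, 1]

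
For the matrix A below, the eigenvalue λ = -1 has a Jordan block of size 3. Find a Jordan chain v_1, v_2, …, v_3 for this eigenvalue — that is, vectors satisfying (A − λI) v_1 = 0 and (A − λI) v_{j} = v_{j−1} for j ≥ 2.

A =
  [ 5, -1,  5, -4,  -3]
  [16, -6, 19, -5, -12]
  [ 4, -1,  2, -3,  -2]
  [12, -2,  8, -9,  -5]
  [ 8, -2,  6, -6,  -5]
A Jordan chain for λ = -1 of length 3:
v_1 = (0, 2, -2, 0, -4)ᵀ
v_2 = (2, 4, 0, 2, 0)ᵀ
v_3 = (0, 3, 1, 0, 0)ᵀ

Let N = A − (-1)·I. We want v_3 with N^3 v_3 = 0 but N^2 v_3 ≠ 0; then v_{j-1} := N · v_j for j = 3, …, 2.

Pick v_3 = (0, 3, 1, 0, 0)ᵀ.
Then v_2 = N · v_3 = (2, 4, 0, 2, 0)ᵀ.
Then v_1 = N · v_2 = (0, 2, -2, 0, -4)ᵀ.

Sanity check: (A − (-1)·I) v_1 = (0, 0, 0, 0, 0)ᵀ = 0. ✓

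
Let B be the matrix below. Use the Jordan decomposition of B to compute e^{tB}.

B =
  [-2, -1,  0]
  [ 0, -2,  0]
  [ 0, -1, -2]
e^{tB} =
  [exp(-2*t), -t*exp(-2*t), 0]
  [0, exp(-2*t), 0]
  [0, -t*exp(-2*t), exp(-2*t)]

Strategy: write B = P · J · P⁻¹ where J is a Jordan canonical form, so e^{tB} = P · e^{tJ} · P⁻¹, and e^{tJ} can be computed block-by-block.

B has Jordan form
J =
  [-2,  1,  0]
  [ 0, -2,  0]
  [ 0,  0, -2]
(up to reordering of blocks).

Per-block formulas:
  For a 2×2 Jordan block J_2(-2): exp(t · J_2(-2)) = e^(-2t)·(I + t·N), where N is the 2×2 nilpotent shift.
  For a 1×1 block at λ = -2: exp(t · [-2]) = [e^(-2t)].

After assembling e^{tJ} and conjugating by P, we get:

e^{tB} =
  [exp(-2*t), -t*exp(-2*t), 0]
  [0, exp(-2*t), 0]
  [0, -t*exp(-2*t), exp(-2*t)]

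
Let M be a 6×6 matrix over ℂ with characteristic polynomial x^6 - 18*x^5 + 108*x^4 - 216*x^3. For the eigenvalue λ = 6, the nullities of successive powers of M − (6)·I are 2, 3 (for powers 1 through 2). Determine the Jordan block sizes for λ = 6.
Block sizes for λ = 6: [2, 1]

From the dimensions of kernels of powers, the number of Jordan blocks of size at least j is d_j − d_{j−1} where d_j = dim ker(N^j) (with d_0 = 0). Computing the differences gives [2, 1].
The number of blocks of size exactly k is (#blocks of size ≥ k) − (#blocks of size ≥ k + 1), so the partition is: 1 block(s) of size 1, 1 block(s) of size 2.
In nonincreasing order the block sizes are [2, 1].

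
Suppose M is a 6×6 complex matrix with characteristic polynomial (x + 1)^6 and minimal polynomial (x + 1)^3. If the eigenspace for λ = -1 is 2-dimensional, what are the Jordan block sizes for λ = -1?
Block sizes for λ = -1: [3, 3]

Step 1 — from the characteristic polynomial, algebraic multiplicity of λ = -1 is 6. From dim ker(M − (-1)·I) = 2, there are exactly 2 Jordan blocks for λ = -1.
Step 2 — from the minimal polynomial, the factor (x + 1)^3 tells us the largest block for λ = -1 has size 3.
Step 3 — with total size 6, 2 blocks, and largest block 3, the block sizes (in nonincreasing order) are [3, 3].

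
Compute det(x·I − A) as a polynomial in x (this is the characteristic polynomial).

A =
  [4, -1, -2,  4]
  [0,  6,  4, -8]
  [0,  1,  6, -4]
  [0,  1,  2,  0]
x^4 - 16*x^3 + 96*x^2 - 256*x + 256

Expanding det(x·I − A) (e.g. by cofactor expansion or by noting that A is similar to its Jordan form J, which has the same characteristic polynomial as A) gives
  χ_A(x) = x^4 - 16*x^3 + 96*x^2 - 256*x + 256
which factors as (x - 4)^4. The eigenvalues (with algebraic multiplicities) are λ = 4 with multiplicity 4.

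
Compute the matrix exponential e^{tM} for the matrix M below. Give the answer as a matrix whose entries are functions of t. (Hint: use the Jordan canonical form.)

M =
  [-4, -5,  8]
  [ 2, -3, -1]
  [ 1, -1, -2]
e^{tM} =
  [-t^2*exp(-3*t)/2 - t*exp(-3*t) + exp(-3*t), -3*t^2*exp(-3*t)/2 - 5*t*exp(-3*t), 5*t^2*exp(-3*t)/2 + 8*t*exp(-3*t)]
  [-3*t^2*exp(-3*t)/2 + 2*t*exp(-3*t), -9*t^2*exp(-3*t)/2 + exp(-3*t), 15*t^2*exp(-3*t)/2 - t*exp(-3*t)]
  [-t^2*exp(-3*t) + t*exp(-3*t), -3*t^2*exp(-3*t) - t*exp(-3*t), 5*t^2*exp(-3*t) + t*exp(-3*t) + exp(-3*t)]

Strategy: write M = P · J · P⁻¹ where J is a Jordan canonical form, so e^{tM} = P · e^{tJ} · P⁻¹, and e^{tJ} can be computed block-by-block.

M has Jordan form
J =
  [-3,  1,  0]
  [ 0, -3,  1]
  [ 0,  0, -3]
(up to reordering of blocks).

Per-block formulas:
  For a 3×3 Jordan block J_3(-3): exp(t · J_3(-3)) = e^(-3t)·(I + t·N + (t^2/2)·N^2), where N is the 3×3 nilpotent shift.

After assembling e^{tJ} and conjugating by P, we get:

e^{tM} =
  [-t^2*exp(-3*t)/2 - t*exp(-3*t) + exp(-3*t), -3*t^2*exp(-3*t)/2 - 5*t*exp(-3*t), 5*t^2*exp(-3*t)/2 + 8*t*exp(-3*t)]
  [-3*t^2*exp(-3*t)/2 + 2*t*exp(-3*t), -9*t^2*exp(-3*t)/2 + exp(-3*t), 15*t^2*exp(-3*t)/2 - t*exp(-3*t)]
  [-t^2*exp(-3*t) + t*exp(-3*t), -3*t^2*exp(-3*t) - t*exp(-3*t), 5*t^2*exp(-3*t) + t*exp(-3*t) + exp(-3*t)]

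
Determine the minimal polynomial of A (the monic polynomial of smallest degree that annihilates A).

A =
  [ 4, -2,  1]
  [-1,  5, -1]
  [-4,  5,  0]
x^3 - 9*x^2 + 27*x - 27

The characteristic polynomial is χ_A(x) = (x - 3)^3, so the eigenvalues are known. The minimal polynomial is
  m_A(x) = Π_λ (x − λ)^{k_λ}
where k_λ is the size of the *largest* Jordan block for λ (equivalently, the smallest k with (A − λI)^k v = 0 for every generalised eigenvector v of λ).

  λ = 3: largest Jordan block has size 3, contributing (x − 3)^3

So m_A(x) = (x - 3)^3 = x^3 - 9*x^2 + 27*x - 27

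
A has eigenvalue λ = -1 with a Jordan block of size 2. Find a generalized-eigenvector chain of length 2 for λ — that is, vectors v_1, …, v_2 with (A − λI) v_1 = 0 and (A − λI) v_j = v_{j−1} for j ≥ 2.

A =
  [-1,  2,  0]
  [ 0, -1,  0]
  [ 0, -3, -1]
A Jordan chain for λ = -1 of length 2:
v_1 = (2, 0, -3)ᵀ
v_2 = (0, 1, 0)ᵀ

Let N = A − (-1)·I. We want v_2 with N^2 v_2 = 0 but N^1 v_2 ≠ 0; then v_{j-1} := N · v_j for j = 2, …, 2.

Pick v_2 = (0, 1, 0)ᵀ.
Then v_1 = N · v_2 = (2, 0, -3)ᵀ.

Sanity check: (A − (-1)·I) v_1 = (0, 0, 0)ᵀ = 0. ✓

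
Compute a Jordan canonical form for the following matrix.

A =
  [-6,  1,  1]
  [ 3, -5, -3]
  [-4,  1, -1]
J_2(-5) ⊕ J_1(-2)

The characteristic polynomial is
  det(x·I − A) = x^3 + 12*x^2 + 45*x + 50 = (x + 2)*(x + 5)^2

Eigenvalues and multiplicities (the geometric multiplicity of λ is n − rank(A − λI), which equals the number of Jordan blocks for λ):
  λ = -5: algebraic multiplicity = 2, geometric multiplicity = 1
  λ = -2: algebraic multiplicity = 1, geometric multiplicity = 1

Determining the block sizes for each eigenvalue:
  λ = -5: one block (gm = 1), so the single block has size am = 2 → block sizes [2]
  λ = -2: one block (gm = 1), so the single block has size am = 1 → block sizes [1]

Assembling the blocks gives a Jordan form
J =
  [-5,  1,  0]
  [ 0, -5,  0]
  [ 0,  0, -2]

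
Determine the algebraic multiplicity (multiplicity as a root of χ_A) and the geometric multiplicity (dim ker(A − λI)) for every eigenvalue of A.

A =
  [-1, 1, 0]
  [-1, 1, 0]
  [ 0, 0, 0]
λ = 0: alg = 3, geom = 2

Step 1 — factor the characteristic polynomial to read off the algebraic multiplicities:
  χ_A(x) = x^3

Step 2 — compute geometric multiplicities via the rank-nullity identity g(λ) = n − rank(A − λI):
  rank(A − (0)·I) = 1, so dim ker(A − (0)·I) = n − 1 = 2

Summary:
  λ = 0: algebraic multiplicity = 3, geometric multiplicity = 2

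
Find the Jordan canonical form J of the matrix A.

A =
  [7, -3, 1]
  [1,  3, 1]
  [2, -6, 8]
J_2(6) ⊕ J_1(6)

The characteristic polynomial is
  det(x·I − A) = x^3 - 18*x^2 + 108*x - 216 = (x - 6)^3

Eigenvalues and multiplicities (the geometric multiplicity of λ is n − rank(A − λI), which equals the number of Jordan blocks for λ):
  λ = 6: algebraic multiplicity = 3, geometric multiplicity = 2

Determining the block sizes for each eigenvalue:
  λ = 6: 2 blocks summing to 3 forces exactly one block of size 2 and the rest size 1 → block sizes [2, 1]

Assembling the blocks gives a Jordan form
J =
  [6, 1, 0]
  [0, 6, 0]
  [0, 0, 6]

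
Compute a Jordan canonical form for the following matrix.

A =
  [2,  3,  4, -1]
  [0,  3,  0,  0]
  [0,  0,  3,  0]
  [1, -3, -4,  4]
J_2(3) ⊕ J_1(3) ⊕ J_1(3)

The characteristic polynomial is
  det(x·I − A) = x^4 - 12*x^3 + 54*x^2 - 108*x + 81 = (x - 3)^4

Eigenvalues and multiplicities (the geometric multiplicity of λ is n − rank(A − λI), which equals the number of Jordan blocks for λ):
  λ = 3: algebraic multiplicity = 4, geometric multiplicity = 3

Determining the block sizes for each eigenvalue:
  λ = 3: 3 blocks summing to 4 forces exactly one block of size 2 and the rest size 1 → block sizes [2, 1, 1]

Assembling the blocks gives a Jordan form
J =
  [3, 1, 0, 0]
  [0, 3, 0, 0]
  [0, 0, 3, 0]
  [0, 0, 0, 3]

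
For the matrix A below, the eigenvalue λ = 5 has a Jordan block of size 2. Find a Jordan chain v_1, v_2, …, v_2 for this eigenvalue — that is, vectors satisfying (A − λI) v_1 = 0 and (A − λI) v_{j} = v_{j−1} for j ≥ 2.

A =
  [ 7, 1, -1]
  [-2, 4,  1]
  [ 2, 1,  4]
A Jordan chain for λ = 5 of length 2:
v_1 = (2, -2, 2)ᵀ
v_2 = (1, 0, 0)ᵀ

Let N = A − (5)·I. We want v_2 with N^2 v_2 = 0 but N^1 v_2 ≠ 0; then v_{j-1} := N · v_j for j = 2, …, 2.

Pick v_2 = (1, 0, 0)ᵀ.
Then v_1 = N · v_2 = (2, -2, 2)ᵀ.

Sanity check: (A − (5)·I) v_1 = (0, 0, 0)ᵀ = 0. ✓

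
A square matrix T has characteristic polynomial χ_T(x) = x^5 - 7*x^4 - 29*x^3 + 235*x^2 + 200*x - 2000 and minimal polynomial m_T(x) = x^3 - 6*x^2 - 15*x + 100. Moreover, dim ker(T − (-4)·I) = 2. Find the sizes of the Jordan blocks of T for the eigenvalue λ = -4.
Block sizes for λ = -4: [1, 1]

Step 1 — from the characteristic polynomial, algebraic multiplicity of λ = -4 is 2. From dim ker(T − (-4)·I) = 2, there are exactly 2 Jordan blocks for λ = -4.
Step 2 — from the minimal polynomial, the factor (x + 4) tells us the largest block for λ = -4 has size 1.
Step 3 — with total size 2, 2 blocks, and largest block 1, the block sizes (in nonincreasing order) are [1, 1].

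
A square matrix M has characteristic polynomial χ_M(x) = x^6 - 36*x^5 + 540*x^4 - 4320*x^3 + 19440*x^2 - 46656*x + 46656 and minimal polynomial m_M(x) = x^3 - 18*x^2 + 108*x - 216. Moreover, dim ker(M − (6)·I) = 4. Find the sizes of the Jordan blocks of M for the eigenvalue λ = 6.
Block sizes for λ = 6: [3, 1, 1, 1]

Step 1 — from the characteristic polynomial, algebraic multiplicity of λ = 6 is 6. From dim ker(M − (6)·I) = 4, there are exactly 4 Jordan blocks for λ = 6.
Step 2 — from the minimal polynomial, the factor (x − 6)^3 tells us the largest block for λ = 6 has size 3.
Step 3 — with total size 6, 4 blocks, and largest block 3, the block sizes (in nonincreasing order) are [3, 1, 1, 1].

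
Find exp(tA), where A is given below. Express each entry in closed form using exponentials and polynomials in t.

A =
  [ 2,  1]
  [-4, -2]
e^{tA} =
  [2*t + 1, t]
  [-4*t, 1 - 2*t]

Strategy: write A = P · J · P⁻¹ where J is a Jordan canonical form, so e^{tA} = P · e^{tJ} · P⁻¹, and e^{tJ} can be computed block-by-block.

A has Jordan form
J =
  [0, 1]
  [0, 0]
(up to reordering of blocks).

Per-block formulas:
  For a 2×2 Jordan block J_2(0): exp(t · J_2(0)) = e^(0t)·(I + t·N), where N is the 2×2 nilpotent shift.

After assembling e^{tJ} and conjugating by P, we get:

e^{tA} =
  [2*t + 1, t]
  [-4*t, 1 - 2*t]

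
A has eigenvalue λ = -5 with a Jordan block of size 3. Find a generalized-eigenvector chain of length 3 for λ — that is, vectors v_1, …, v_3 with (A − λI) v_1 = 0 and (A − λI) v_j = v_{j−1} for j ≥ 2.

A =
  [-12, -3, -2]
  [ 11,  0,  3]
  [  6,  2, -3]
A Jordan chain for λ = -5 of length 3:
v_1 = (4, -4, -8)ᵀ
v_2 = (-7, 11, 6)ᵀ
v_3 = (1, 0, 0)ᵀ

Let N = A − (-5)·I. We want v_3 with N^3 v_3 = 0 but N^2 v_3 ≠ 0; then v_{j-1} := N · v_j for j = 3, …, 2.

Pick v_3 = (1, 0, 0)ᵀ.
Then v_2 = N · v_3 = (-7, 11, 6)ᵀ.
Then v_1 = N · v_2 = (4, -4, -8)ᵀ.

Sanity check: (A − (-5)·I) v_1 = (0, 0, 0)ᵀ = 0. ✓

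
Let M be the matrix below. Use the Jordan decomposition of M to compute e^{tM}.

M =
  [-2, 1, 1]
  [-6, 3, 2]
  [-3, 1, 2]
e^{tM} =
  [-3*t*exp(t) + exp(t), t*exp(t), t*exp(t)]
  [-6*t*exp(t), 2*t*exp(t) + exp(t), 2*t*exp(t)]
  [-3*t*exp(t), t*exp(t), t*exp(t) + exp(t)]

Strategy: write M = P · J · P⁻¹ where J is a Jordan canonical form, so e^{tM} = P · e^{tJ} · P⁻¹, and e^{tJ} can be computed block-by-block.

M has Jordan form
J =
  [1, 1, 0]
  [0, 1, 0]
  [0, 0, 1]
(up to reordering of blocks).

Per-block formulas:
  For a 2×2 Jordan block J_2(1): exp(t · J_2(1)) = e^(1t)·(I + t·N), where N is the 2×2 nilpotent shift.
  For a 1×1 block at λ = 1: exp(t · [1]) = [e^(1t)].

After assembling e^{tJ} and conjugating by P, we get:

e^{tM} =
  [-3*t*exp(t) + exp(t), t*exp(t), t*exp(t)]
  [-6*t*exp(t), 2*t*exp(t) + exp(t), 2*t*exp(t)]
  [-3*t*exp(t), t*exp(t), t*exp(t) + exp(t)]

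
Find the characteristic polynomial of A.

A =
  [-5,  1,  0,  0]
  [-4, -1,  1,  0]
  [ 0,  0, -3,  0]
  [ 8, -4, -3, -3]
x^4 + 12*x^3 + 54*x^2 + 108*x + 81

Expanding det(x·I − A) (e.g. by cofactor expansion or by noting that A is similar to its Jordan form J, which has the same characteristic polynomial as A) gives
  χ_A(x) = x^4 + 12*x^3 + 54*x^2 + 108*x + 81
which factors as (x + 3)^4. The eigenvalues (with algebraic multiplicities) are λ = -3 with multiplicity 4.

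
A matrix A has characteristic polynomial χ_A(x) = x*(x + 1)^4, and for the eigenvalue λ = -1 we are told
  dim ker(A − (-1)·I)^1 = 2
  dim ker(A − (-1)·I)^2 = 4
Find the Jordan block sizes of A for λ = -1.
Block sizes for λ = -1: [2, 2]

From the dimensions of kernels of powers, the number of Jordan blocks of size at least j is d_j − d_{j−1} where d_j = dim ker(N^j) (with d_0 = 0). Computing the differences gives [2, 2].
The number of blocks of size exactly k is (#blocks of size ≥ k) − (#blocks of size ≥ k + 1), so the partition is: 2 block(s) of size 2.
In nonincreasing order the block sizes are [2, 2].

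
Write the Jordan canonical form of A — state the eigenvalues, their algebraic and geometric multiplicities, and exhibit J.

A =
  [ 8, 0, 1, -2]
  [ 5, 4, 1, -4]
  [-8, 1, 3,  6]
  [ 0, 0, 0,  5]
J_3(5) ⊕ J_1(5)

The characteristic polynomial is
  det(x·I − A) = x^4 - 20*x^3 + 150*x^2 - 500*x + 625 = (x - 5)^4

Eigenvalues and multiplicities (the geometric multiplicity of λ is n − rank(A − λI), which equals the number of Jordan blocks for λ):
  λ = 5: algebraic multiplicity = 4, geometric multiplicity = 2

Determining the block sizes for each eigenvalue:
  λ = 5: with am = 4 and gm = 2, the partition is not yet determined (e.g. several partitions of 4 into 2 parts exist). Let N = A − (5)·I. Computing rank(N^1) = 2, rank(N^2) = 1, rank(N^3) = 0; the number of blocks of size ≥ j is rank(N^{j−1}) − rank(N^j), giving [2, 1, 1]. So we have 1 block(s) of size 3, 1 block(s) of size 1 → block sizes [3, 1]

Assembling the blocks gives a Jordan form
J =
  [5, 1, 0, 0]
  [0, 5, 1, 0]
  [0, 0, 5, 0]
  [0, 0, 0, 5]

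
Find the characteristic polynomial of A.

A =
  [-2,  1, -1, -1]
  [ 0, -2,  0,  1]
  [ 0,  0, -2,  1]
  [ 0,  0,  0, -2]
x^4 + 8*x^3 + 24*x^2 + 32*x + 16

Expanding det(x·I − A) (e.g. by cofactor expansion or by noting that A is similar to its Jordan form J, which has the same characteristic polynomial as A) gives
  χ_A(x) = x^4 + 8*x^3 + 24*x^2 + 32*x + 16
which factors as (x + 2)^4. The eigenvalues (with algebraic multiplicities) are λ = -2 with multiplicity 4.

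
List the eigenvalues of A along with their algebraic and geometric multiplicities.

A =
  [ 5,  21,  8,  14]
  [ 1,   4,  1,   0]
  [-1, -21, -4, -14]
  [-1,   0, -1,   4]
λ = -3: alg = 1, geom = 1; λ = 4: alg = 3, geom = 2

Step 1 — factor the characteristic polynomial to read off the algebraic multiplicities:
  χ_A(x) = (x - 4)^3*(x + 3)

Step 2 — compute geometric multiplicities via the rank-nullity identity g(λ) = n − rank(A − λI):
  rank(A − (-3)·I) = 3, so dim ker(A − (-3)·I) = n − 3 = 1
  rank(A − (4)·I) = 2, so dim ker(A − (4)·I) = n − 2 = 2

Summary:
  λ = -3: algebraic multiplicity = 1, geometric multiplicity = 1
  λ = 4: algebraic multiplicity = 3, geometric multiplicity = 2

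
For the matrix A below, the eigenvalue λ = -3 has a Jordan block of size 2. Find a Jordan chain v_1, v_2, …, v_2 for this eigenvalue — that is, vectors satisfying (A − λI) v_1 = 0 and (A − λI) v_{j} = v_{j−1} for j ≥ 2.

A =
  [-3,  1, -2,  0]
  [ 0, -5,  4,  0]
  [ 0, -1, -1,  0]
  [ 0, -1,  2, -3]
A Jordan chain for λ = -3 of length 2:
v_1 = (1, -2, -1, -1)ᵀ
v_2 = (0, 1, 0, 0)ᵀ

Let N = A − (-3)·I. We want v_2 with N^2 v_2 = 0 but N^1 v_2 ≠ 0; then v_{j-1} := N · v_j for j = 2, …, 2.

Pick v_2 = (0, 1, 0, 0)ᵀ.
Then v_1 = N · v_2 = (1, -2, -1, -1)ᵀ.

Sanity check: (A − (-3)·I) v_1 = (0, 0, 0, 0)ᵀ = 0. ✓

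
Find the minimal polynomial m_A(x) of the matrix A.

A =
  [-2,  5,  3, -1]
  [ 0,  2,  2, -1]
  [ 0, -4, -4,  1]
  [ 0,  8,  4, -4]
x^2 + 4*x + 4

The characteristic polynomial is χ_A(x) = (x + 2)^4, so the eigenvalues are known. The minimal polynomial is
  m_A(x) = Π_λ (x − λ)^{k_λ}
where k_λ is the size of the *largest* Jordan block for λ (equivalently, the smallest k with (A − λI)^k v = 0 for every generalised eigenvector v of λ).

  λ = -2: largest Jordan block has size 2, contributing (x + 2)^2

So m_A(x) = (x + 2)^2 = x^2 + 4*x + 4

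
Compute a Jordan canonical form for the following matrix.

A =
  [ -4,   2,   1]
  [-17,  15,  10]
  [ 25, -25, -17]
J_3(-2)

The characteristic polynomial is
  det(x·I − A) = x^3 + 6*x^2 + 12*x + 8 = (x + 2)^3

Eigenvalues and multiplicities (the geometric multiplicity of λ is n − rank(A − λI), which equals the number of Jordan blocks for λ):
  λ = -2: algebraic multiplicity = 3, geometric multiplicity = 1

Determining the block sizes for each eigenvalue:
  λ = -2: one block (gm = 1), so the single block has size am = 3 → block sizes [3]

Assembling the blocks gives a Jordan form
J =
  [-2,  1,  0]
  [ 0, -2,  1]
  [ 0,  0, -2]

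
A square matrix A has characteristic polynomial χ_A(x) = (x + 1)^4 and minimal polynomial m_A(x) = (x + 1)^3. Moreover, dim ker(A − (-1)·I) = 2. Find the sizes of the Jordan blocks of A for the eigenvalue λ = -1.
Block sizes for λ = -1: [3, 1]

Step 1 — from the characteristic polynomial, algebraic multiplicity of λ = -1 is 4. From dim ker(A − (-1)·I) = 2, there are exactly 2 Jordan blocks for λ = -1.
Step 2 — from the minimal polynomial, the factor (x + 1)^3 tells us the largest block for λ = -1 has size 3.
Step 3 — with total size 4, 2 blocks, and largest block 3, the block sizes (in nonincreasing order) are [3, 1].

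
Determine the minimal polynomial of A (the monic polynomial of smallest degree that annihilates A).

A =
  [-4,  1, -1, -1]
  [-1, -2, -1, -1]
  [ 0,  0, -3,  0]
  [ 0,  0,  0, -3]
x^2 + 6*x + 9

The characteristic polynomial is χ_A(x) = (x + 3)^4, so the eigenvalues are known. The minimal polynomial is
  m_A(x) = Π_λ (x − λ)^{k_λ}
where k_λ is the size of the *largest* Jordan block for λ (equivalently, the smallest k with (A − λI)^k v = 0 for every generalised eigenvector v of λ).

  λ = -3: largest Jordan block has size 2, contributing (x + 3)^2

So m_A(x) = (x + 3)^2 = x^2 + 6*x + 9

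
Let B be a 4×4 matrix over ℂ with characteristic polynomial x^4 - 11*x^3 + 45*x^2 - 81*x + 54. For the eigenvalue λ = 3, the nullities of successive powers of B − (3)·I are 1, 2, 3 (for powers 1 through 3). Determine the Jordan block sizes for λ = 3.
Block sizes for λ = 3: [3]

From the dimensions of kernels of powers, the number of Jordan blocks of size at least j is d_j − d_{j−1} where d_j = dim ker(N^j) (with d_0 = 0). Computing the differences gives [1, 1, 1].
The number of blocks of size exactly k is (#blocks of size ≥ k) − (#blocks of size ≥ k + 1), so the partition is: 1 block(s) of size 3.
In nonincreasing order the block sizes are [3].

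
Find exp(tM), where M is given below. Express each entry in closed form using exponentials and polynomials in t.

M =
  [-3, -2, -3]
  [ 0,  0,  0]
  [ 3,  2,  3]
e^{tM} =
  [1 - 3*t, -2*t, -3*t]
  [0, 1, 0]
  [3*t, 2*t, 3*t + 1]

Strategy: write M = P · J · P⁻¹ where J is a Jordan canonical form, so e^{tM} = P · e^{tJ} · P⁻¹, and e^{tJ} can be computed block-by-block.

M has Jordan form
J =
  [0, 1, 0]
  [0, 0, 0]
  [0, 0, 0]
(up to reordering of blocks).

Per-block formulas:
  For a 1×1 block at λ = 0: exp(t · [0]) = [e^(0t)].
  For a 2×2 Jordan block J_2(0): exp(t · J_2(0)) = e^(0t)·(I + t·N), where N is the 2×2 nilpotent shift.

After assembling e^{tJ} and conjugating by P, we get:

e^{tM} =
  [1 - 3*t, -2*t, -3*t]
  [0, 1, 0]
  [3*t, 2*t, 3*t + 1]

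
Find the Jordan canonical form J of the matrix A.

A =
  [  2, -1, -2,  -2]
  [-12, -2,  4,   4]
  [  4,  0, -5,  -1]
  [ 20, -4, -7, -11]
J_2(-4) ⊕ J_2(-4)

The characteristic polynomial is
  det(x·I − A) = x^4 + 16*x^3 + 96*x^2 + 256*x + 256 = (x + 4)^4

Eigenvalues and multiplicities (the geometric multiplicity of λ is n − rank(A − λI), which equals the number of Jordan blocks for λ):
  λ = -4: algebraic multiplicity = 4, geometric multiplicity = 2

Determining the block sizes for each eigenvalue:
  λ = -4: with am = 4 and gm = 2, the partition is not yet determined (e.g. several partitions of 4 into 2 parts exist). Let N = A − (-4)·I. Computing rank(N^1) = 2, rank(N^2) = 0; the number of blocks of size ≥ j is rank(N^{j−1}) − rank(N^j), giving [2, 2]. So we have 2 block(s) of size 2 → block sizes [2, 2]

Assembling the blocks gives a Jordan form
J =
  [-4,  1,  0,  0]
  [ 0, -4,  0,  0]
  [ 0,  0, -4,  1]
  [ 0,  0,  0, -4]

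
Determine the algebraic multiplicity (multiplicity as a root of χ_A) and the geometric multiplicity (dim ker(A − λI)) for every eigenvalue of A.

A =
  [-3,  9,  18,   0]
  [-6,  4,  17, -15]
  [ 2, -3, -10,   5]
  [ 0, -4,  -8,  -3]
λ = -3: alg = 4, geom = 2

Step 1 — factor the characteristic polynomial to read off the algebraic multiplicities:
  χ_A(x) = (x + 3)^4

Step 2 — compute geometric multiplicities via the rank-nullity identity g(λ) = n − rank(A − λI):
  rank(A − (-3)·I) = 2, so dim ker(A − (-3)·I) = n − 2 = 2

Summary:
  λ = -3: algebraic multiplicity = 4, geometric multiplicity = 2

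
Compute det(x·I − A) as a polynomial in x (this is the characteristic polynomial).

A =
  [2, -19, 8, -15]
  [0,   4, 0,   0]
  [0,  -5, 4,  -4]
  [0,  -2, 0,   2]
x^4 - 12*x^3 + 52*x^2 - 96*x + 64

Expanding det(x·I − A) (e.g. by cofactor expansion or by noting that A is similar to its Jordan form J, which has the same characteristic polynomial as A) gives
  χ_A(x) = x^4 - 12*x^3 + 52*x^2 - 96*x + 64
which factors as (x - 4)^2*(x - 2)^2. The eigenvalues (with algebraic multiplicities) are λ = 2 with multiplicity 2, λ = 4 with multiplicity 2.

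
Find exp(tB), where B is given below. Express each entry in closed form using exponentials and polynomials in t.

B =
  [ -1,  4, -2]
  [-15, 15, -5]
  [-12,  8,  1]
e^{tB} =
  [-6*t*exp(5*t) + exp(5*t), 4*t*exp(5*t), -2*t*exp(5*t)]
  [-15*t*exp(5*t), 10*t*exp(5*t) + exp(5*t), -5*t*exp(5*t)]
  [-12*t*exp(5*t), 8*t*exp(5*t), -4*t*exp(5*t) + exp(5*t)]

Strategy: write B = P · J · P⁻¹ where J is a Jordan canonical form, so e^{tB} = P · e^{tJ} · P⁻¹, and e^{tJ} can be computed block-by-block.

B has Jordan form
J =
  [5, 1, 0]
  [0, 5, 0]
  [0, 0, 5]
(up to reordering of blocks).

Per-block formulas:
  For a 1×1 block at λ = 5: exp(t · [5]) = [e^(5t)].
  For a 2×2 Jordan block J_2(5): exp(t · J_2(5)) = e^(5t)·(I + t·N), where N is the 2×2 nilpotent shift.

After assembling e^{tJ} and conjugating by P, we get:

e^{tB} =
  [-6*t*exp(5*t) + exp(5*t), 4*t*exp(5*t), -2*t*exp(5*t)]
  [-15*t*exp(5*t), 10*t*exp(5*t) + exp(5*t), -5*t*exp(5*t)]
  [-12*t*exp(5*t), 8*t*exp(5*t), -4*t*exp(5*t) + exp(5*t)]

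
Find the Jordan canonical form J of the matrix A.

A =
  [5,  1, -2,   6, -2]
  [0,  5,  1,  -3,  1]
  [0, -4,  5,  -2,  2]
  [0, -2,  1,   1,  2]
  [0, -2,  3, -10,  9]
J_3(5) ⊕ J_2(5)

The characteristic polynomial is
  det(x·I − A) = x^5 - 25*x^4 + 250*x^3 - 1250*x^2 + 3125*x - 3125 = (x - 5)^5

Eigenvalues and multiplicities (the geometric multiplicity of λ is n − rank(A − λI), which equals the number of Jordan blocks for λ):
  λ = 5: algebraic multiplicity = 5, geometric multiplicity = 2

Determining the block sizes for each eigenvalue:
  λ = 5: with am = 5 and gm = 2, the partition is not yet determined (e.g. several partitions of 5 into 2 parts exist). Let N = A − (5)·I. Computing rank(N^1) = 3, rank(N^2) = 1, rank(N^3) = 0; the number of blocks of size ≥ j is rank(N^{j−1}) − rank(N^j), giving [2, 2, 1]. So we have 1 block(s) of size 3, 1 block(s) of size 2 → block sizes [3, 2]

Assembling the blocks gives a Jordan form
J =
  [5, 1, 0, 0, 0]
  [0, 5, 1, 0, 0]
  [0, 0, 5, 0, 0]
  [0, 0, 0, 5, 1]
  [0, 0, 0, 0, 5]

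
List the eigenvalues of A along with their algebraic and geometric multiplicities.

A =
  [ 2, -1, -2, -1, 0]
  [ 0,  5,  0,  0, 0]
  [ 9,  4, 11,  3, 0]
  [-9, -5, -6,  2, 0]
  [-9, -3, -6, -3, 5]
λ = 5: alg = 5, geom = 3

Step 1 — factor the characteristic polynomial to read off the algebraic multiplicities:
  χ_A(x) = (x - 5)^5

Step 2 — compute geometric multiplicities via the rank-nullity identity g(λ) = n − rank(A − λI):
  rank(A − (5)·I) = 2, so dim ker(A − (5)·I) = n − 2 = 3

Summary:
  λ = 5: algebraic multiplicity = 5, geometric multiplicity = 3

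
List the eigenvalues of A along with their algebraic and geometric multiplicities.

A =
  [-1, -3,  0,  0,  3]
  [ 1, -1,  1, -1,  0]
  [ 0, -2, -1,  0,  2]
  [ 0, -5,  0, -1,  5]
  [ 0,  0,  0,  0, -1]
λ = -1: alg = 5, geom = 3

Step 1 — factor the characteristic polynomial to read off the algebraic multiplicities:
  χ_A(x) = (x + 1)^5

Step 2 — compute geometric multiplicities via the rank-nullity identity g(λ) = n − rank(A − λI):
  rank(A − (-1)·I) = 2, so dim ker(A − (-1)·I) = n − 2 = 3

Summary:
  λ = -1: algebraic multiplicity = 5, geometric multiplicity = 3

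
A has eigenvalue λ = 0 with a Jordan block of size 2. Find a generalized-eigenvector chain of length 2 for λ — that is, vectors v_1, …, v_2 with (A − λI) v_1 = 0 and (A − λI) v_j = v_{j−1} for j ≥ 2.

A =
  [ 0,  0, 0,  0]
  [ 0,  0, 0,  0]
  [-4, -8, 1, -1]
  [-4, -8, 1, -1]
A Jordan chain for λ = 0 of length 2:
v_1 = (0, 0, -4, -4)ᵀ
v_2 = (1, 0, 0, 0)ᵀ

Let N = A − (0)·I. We want v_2 with N^2 v_2 = 0 but N^1 v_2 ≠ 0; then v_{j-1} := N · v_j for j = 2, …, 2.

Pick v_2 = (1, 0, 0, 0)ᵀ.
Then v_1 = N · v_2 = (0, 0, -4, -4)ᵀ.

Sanity check: (A − (0)·I) v_1 = (0, 0, 0, 0)ᵀ = 0. ✓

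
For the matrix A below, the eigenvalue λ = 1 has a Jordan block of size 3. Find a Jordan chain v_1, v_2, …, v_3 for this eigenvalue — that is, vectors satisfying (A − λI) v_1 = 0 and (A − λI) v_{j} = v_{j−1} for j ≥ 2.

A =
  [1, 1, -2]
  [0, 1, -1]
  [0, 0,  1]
A Jordan chain for λ = 1 of length 3:
v_1 = (-1, 0, 0)ᵀ
v_2 = (-2, -1, 0)ᵀ
v_3 = (0, 0, 1)ᵀ

Let N = A − (1)·I. We want v_3 with N^3 v_3 = 0 but N^2 v_3 ≠ 0; then v_{j-1} := N · v_j for j = 3, …, 2.

Pick v_3 = (0, 0, 1)ᵀ.
Then v_2 = N · v_3 = (-2, -1, 0)ᵀ.
Then v_1 = N · v_2 = (-1, 0, 0)ᵀ.

Sanity check: (A − (1)·I) v_1 = (0, 0, 0)ᵀ = 0. ✓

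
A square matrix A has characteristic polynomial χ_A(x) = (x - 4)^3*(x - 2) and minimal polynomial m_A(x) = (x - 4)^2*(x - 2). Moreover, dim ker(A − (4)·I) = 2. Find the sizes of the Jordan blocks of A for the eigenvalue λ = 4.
Block sizes for λ = 4: [2, 1]

Step 1 — from the characteristic polynomial, algebraic multiplicity of λ = 4 is 3. From dim ker(A − (4)·I) = 2, there are exactly 2 Jordan blocks for λ = 4.
Step 2 — from the minimal polynomial, the factor (x − 4)^2 tells us the largest block for λ = 4 has size 2.
Step 3 — with total size 3, 2 blocks, and largest block 2, the block sizes (in nonincreasing order) are [2, 1].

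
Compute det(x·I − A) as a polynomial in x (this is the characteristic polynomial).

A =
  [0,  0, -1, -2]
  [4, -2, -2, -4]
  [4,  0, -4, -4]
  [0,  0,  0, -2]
x^4 + 8*x^3 + 24*x^2 + 32*x + 16

Expanding det(x·I − A) (e.g. by cofactor expansion or by noting that A is similar to its Jordan form J, which has the same characteristic polynomial as A) gives
  χ_A(x) = x^4 + 8*x^3 + 24*x^2 + 32*x + 16
which factors as (x + 2)^4. The eigenvalues (with algebraic multiplicities) are λ = -2 with multiplicity 4.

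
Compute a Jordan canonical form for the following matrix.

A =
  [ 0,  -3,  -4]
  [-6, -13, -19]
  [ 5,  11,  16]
J_3(1)

The characteristic polynomial is
  det(x·I − A) = x^3 - 3*x^2 + 3*x - 1 = (x - 1)^3

Eigenvalues and multiplicities (the geometric multiplicity of λ is n − rank(A − λI), which equals the number of Jordan blocks for λ):
  λ = 1: algebraic multiplicity = 3, geometric multiplicity = 1

Determining the block sizes for each eigenvalue:
  λ = 1: one block (gm = 1), so the single block has size am = 3 → block sizes [3]

Assembling the blocks gives a Jordan form
J =
  [1, 1, 0]
  [0, 1, 1]
  [0, 0, 1]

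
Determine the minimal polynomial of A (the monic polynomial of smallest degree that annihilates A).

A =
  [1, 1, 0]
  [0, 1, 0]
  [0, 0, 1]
x^2 - 2*x + 1

The characteristic polynomial is χ_A(x) = (x - 1)^3, so the eigenvalues are known. The minimal polynomial is
  m_A(x) = Π_λ (x − λ)^{k_λ}
where k_λ is the size of the *largest* Jordan block for λ (equivalently, the smallest k with (A − λI)^k v = 0 for every generalised eigenvector v of λ).

  λ = 1: largest Jordan block has size 2, contributing (x − 1)^2

So m_A(x) = (x - 1)^2 = x^2 - 2*x + 1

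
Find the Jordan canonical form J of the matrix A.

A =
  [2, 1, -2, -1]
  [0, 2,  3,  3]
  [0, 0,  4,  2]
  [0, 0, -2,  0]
J_3(2) ⊕ J_1(2)

The characteristic polynomial is
  det(x·I − A) = x^4 - 8*x^3 + 24*x^2 - 32*x + 16 = (x - 2)^4

Eigenvalues and multiplicities (the geometric multiplicity of λ is n − rank(A − λI), which equals the number of Jordan blocks for λ):
  λ = 2: algebraic multiplicity = 4, geometric multiplicity = 2

Determining the block sizes for each eigenvalue:
  λ = 2: with am = 4 and gm = 2, the partition is not yet determined (e.g. several partitions of 4 into 2 parts exist). Let N = A − (2)·I. Computing rank(N^1) = 2, rank(N^2) = 1, rank(N^3) = 0; the number of blocks of size ≥ j is rank(N^{j−1}) − rank(N^j), giving [2, 1, 1]. So we have 1 block(s) of size 3, 1 block(s) of size 1 → block sizes [3, 1]

Assembling the blocks gives a Jordan form
J =
  [2, 1, 0, 0]
  [0, 2, 1, 0]
  [0, 0, 2, 0]
  [0, 0, 0, 2]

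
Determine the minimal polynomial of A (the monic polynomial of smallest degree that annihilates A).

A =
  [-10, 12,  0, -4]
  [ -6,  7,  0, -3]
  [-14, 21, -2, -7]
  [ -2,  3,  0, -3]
x^2 + 4*x + 4

The characteristic polynomial is χ_A(x) = (x + 2)^4, so the eigenvalues are known. The minimal polynomial is
  m_A(x) = Π_λ (x − λ)^{k_λ}
where k_λ is the size of the *largest* Jordan block for λ (equivalently, the smallest k with (A − λI)^k v = 0 for every generalised eigenvector v of λ).

  λ = -2: largest Jordan block has size 2, contributing (x + 2)^2

So m_A(x) = (x + 2)^2 = x^2 + 4*x + 4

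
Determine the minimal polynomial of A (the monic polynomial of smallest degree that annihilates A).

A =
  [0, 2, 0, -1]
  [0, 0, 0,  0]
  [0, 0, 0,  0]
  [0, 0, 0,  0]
x^2

The characteristic polynomial is χ_A(x) = x^4, so the eigenvalues are known. The minimal polynomial is
  m_A(x) = Π_λ (x − λ)^{k_λ}
where k_λ is the size of the *largest* Jordan block for λ (equivalently, the smallest k with (A − λI)^k v = 0 for every generalised eigenvector v of λ).

  λ = 0: largest Jordan block has size 2, contributing (x − 0)^2

So m_A(x) = x^2 = x^2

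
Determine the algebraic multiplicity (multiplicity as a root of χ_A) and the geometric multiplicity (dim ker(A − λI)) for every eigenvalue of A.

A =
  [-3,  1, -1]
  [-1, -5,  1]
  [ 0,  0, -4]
λ = -4: alg = 3, geom = 2

Step 1 — factor the characteristic polynomial to read off the algebraic multiplicities:
  χ_A(x) = (x + 4)^3

Step 2 — compute geometric multiplicities via the rank-nullity identity g(λ) = n − rank(A − λI):
  rank(A − (-4)·I) = 1, so dim ker(A − (-4)·I) = n − 1 = 2

Summary:
  λ = -4: algebraic multiplicity = 3, geometric multiplicity = 2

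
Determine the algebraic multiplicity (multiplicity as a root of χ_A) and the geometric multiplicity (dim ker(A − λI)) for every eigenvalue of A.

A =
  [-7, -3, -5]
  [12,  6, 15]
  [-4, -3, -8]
λ = -3: alg = 3, geom = 2

Step 1 — factor the characteristic polynomial to read off the algebraic multiplicities:
  χ_A(x) = (x + 3)^3

Step 2 — compute geometric multiplicities via the rank-nullity identity g(λ) = n − rank(A − λI):
  rank(A − (-3)·I) = 1, so dim ker(A − (-3)·I) = n − 1 = 2

Summary:
  λ = -3: algebraic multiplicity = 3, geometric multiplicity = 2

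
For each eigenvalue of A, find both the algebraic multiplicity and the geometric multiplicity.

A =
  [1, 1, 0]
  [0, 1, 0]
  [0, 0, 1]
λ = 1: alg = 3, geom = 2

Step 1 — factor the characteristic polynomial to read off the algebraic multiplicities:
  χ_A(x) = (x - 1)^3

Step 2 — compute geometric multiplicities via the rank-nullity identity g(λ) = n − rank(A − λI):
  rank(A − (1)·I) = 1, so dim ker(A − (1)·I) = n − 1 = 2

Summary:
  λ = 1: algebraic multiplicity = 3, geometric multiplicity = 2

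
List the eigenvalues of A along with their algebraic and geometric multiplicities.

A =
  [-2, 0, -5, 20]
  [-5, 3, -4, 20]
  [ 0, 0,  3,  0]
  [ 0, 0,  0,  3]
λ = -2: alg = 1, geom = 1; λ = 3: alg = 3, geom = 2

Step 1 — factor the characteristic polynomial to read off the algebraic multiplicities:
  χ_A(x) = (x - 3)^3*(x + 2)

Step 2 — compute geometric multiplicities via the rank-nullity identity g(λ) = n − rank(A − λI):
  rank(A − (-2)·I) = 3, so dim ker(A − (-2)·I) = n − 3 = 1
  rank(A − (3)·I) = 2, so dim ker(A − (3)·I) = n − 2 = 2

Summary:
  λ = -2: algebraic multiplicity = 1, geometric multiplicity = 1
  λ = 3: algebraic multiplicity = 3, geometric multiplicity = 2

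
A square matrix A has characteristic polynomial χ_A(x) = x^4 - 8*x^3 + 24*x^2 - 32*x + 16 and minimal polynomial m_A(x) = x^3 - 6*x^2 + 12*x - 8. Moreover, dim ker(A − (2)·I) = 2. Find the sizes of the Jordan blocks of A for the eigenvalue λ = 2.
Block sizes for λ = 2: [3, 1]

Step 1 — from the characteristic polynomial, algebraic multiplicity of λ = 2 is 4. From dim ker(A − (2)·I) = 2, there are exactly 2 Jordan blocks for λ = 2.
Step 2 — from the minimal polynomial, the factor (x − 2)^3 tells us the largest block for λ = 2 has size 3.
Step 3 — with total size 4, 2 blocks, and largest block 3, the block sizes (in nonincreasing order) are [3, 1].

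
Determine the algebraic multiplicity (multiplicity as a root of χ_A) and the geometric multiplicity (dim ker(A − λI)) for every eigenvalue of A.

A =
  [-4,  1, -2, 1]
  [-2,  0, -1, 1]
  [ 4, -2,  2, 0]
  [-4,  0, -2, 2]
λ = 0: alg = 4, geom = 2

Step 1 — factor the characteristic polynomial to read off the algebraic multiplicities:
  χ_A(x) = x^4

Step 2 — compute geometric multiplicities via the rank-nullity identity g(λ) = n − rank(A − λI):
  rank(A − (0)·I) = 2, so dim ker(A − (0)·I) = n − 2 = 2

Summary:
  λ = 0: algebraic multiplicity = 4, geometric multiplicity = 2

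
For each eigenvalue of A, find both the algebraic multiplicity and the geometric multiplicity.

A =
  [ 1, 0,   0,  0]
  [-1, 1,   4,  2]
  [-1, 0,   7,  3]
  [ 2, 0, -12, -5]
λ = 1: alg = 4, geom = 2

Step 1 — factor the characteristic polynomial to read off the algebraic multiplicities:
  χ_A(x) = (x - 1)^4

Step 2 — compute geometric multiplicities via the rank-nullity identity g(λ) = n − rank(A − λI):
  rank(A − (1)·I) = 2, so dim ker(A − (1)·I) = n − 2 = 2

Summary:
  λ = 1: algebraic multiplicity = 4, geometric multiplicity = 2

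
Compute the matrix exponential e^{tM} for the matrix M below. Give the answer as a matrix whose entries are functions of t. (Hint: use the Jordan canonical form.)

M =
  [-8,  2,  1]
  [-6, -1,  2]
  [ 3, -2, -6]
e^{tM} =
  [-3*t*exp(-5*t) + exp(-5*t), 2*t*exp(-5*t), t*exp(-5*t)]
  [-6*t*exp(-5*t), 4*t*exp(-5*t) + exp(-5*t), 2*t*exp(-5*t)]
  [3*t*exp(-5*t), -2*t*exp(-5*t), -t*exp(-5*t) + exp(-5*t)]

Strategy: write M = P · J · P⁻¹ where J is a Jordan canonical form, so e^{tM} = P · e^{tJ} · P⁻¹, and e^{tJ} can be computed block-by-block.

M has Jordan form
J =
  [-5,  1,  0]
  [ 0, -5,  0]
  [ 0,  0, -5]
(up to reordering of blocks).

Per-block formulas:
  For a 2×2 Jordan block J_2(-5): exp(t · J_2(-5)) = e^(-5t)·(I + t·N), where N is the 2×2 nilpotent shift.
  For a 1×1 block at λ = -5: exp(t · [-5]) = [e^(-5t)].

After assembling e^{tJ} and conjugating by P, we get:

e^{tM} =
  [-3*t*exp(-5*t) + exp(-5*t), 2*t*exp(-5*t), t*exp(-5*t)]
  [-6*t*exp(-5*t), 4*t*exp(-5*t) + exp(-5*t), 2*t*exp(-5*t)]
  [3*t*exp(-5*t), -2*t*exp(-5*t), -t*exp(-5*t) + exp(-5*t)]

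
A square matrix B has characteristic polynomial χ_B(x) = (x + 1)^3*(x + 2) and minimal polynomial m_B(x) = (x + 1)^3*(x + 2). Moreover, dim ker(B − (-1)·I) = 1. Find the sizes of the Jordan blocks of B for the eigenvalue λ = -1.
Block sizes for λ = -1: [3]

Step 1 — from the characteristic polynomial, algebraic multiplicity of λ = -1 is 3. From dim ker(B − (-1)·I) = 1, there are exactly 1 Jordan blocks for λ = -1.
Step 2 — from the minimal polynomial, the factor (x + 1)^3 tells us the largest block for λ = -1 has size 3.
Step 3 — with total size 3, 1 blocks, and largest block 3, the block sizes (in nonincreasing order) are [3].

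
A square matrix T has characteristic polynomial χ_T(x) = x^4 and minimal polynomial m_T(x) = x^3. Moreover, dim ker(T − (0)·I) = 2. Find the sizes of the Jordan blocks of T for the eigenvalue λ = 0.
Block sizes for λ = 0: [3, 1]

Step 1 — from the characteristic polynomial, algebraic multiplicity of λ = 0 is 4. From dim ker(T − (0)·I) = 2, there are exactly 2 Jordan blocks for λ = 0.
Step 2 — from the minimal polynomial, the factor (x − 0)^3 tells us the largest block for λ = 0 has size 3.
Step 3 — with total size 4, 2 blocks, and largest block 3, the block sizes (in nonincreasing order) are [3, 1].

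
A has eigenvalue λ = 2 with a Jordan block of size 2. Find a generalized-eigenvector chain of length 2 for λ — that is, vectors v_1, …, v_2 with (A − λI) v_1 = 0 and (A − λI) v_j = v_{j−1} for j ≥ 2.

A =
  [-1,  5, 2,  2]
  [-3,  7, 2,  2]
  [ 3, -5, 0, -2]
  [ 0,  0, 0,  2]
A Jordan chain for λ = 2 of length 2:
v_1 = (-3, -3, 3, 0)ᵀ
v_2 = (1, 0, 0, 0)ᵀ

Let N = A − (2)·I. We want v_2 with N^2 v_2 = 0 but N^1 v_2 ≠ 0; then v_{j-1} := N · v_j for j = 2, …, 2.

Pick v_2 = (1, 0, 0, 0)ᵀ.
Then v_1 = N · v_2 = (-3, -3, 3, 0)ᵀ.

Sanity check: (A − (2)·I) v_1 = (0, 0, 0, 0)ᵀ = 0. ✓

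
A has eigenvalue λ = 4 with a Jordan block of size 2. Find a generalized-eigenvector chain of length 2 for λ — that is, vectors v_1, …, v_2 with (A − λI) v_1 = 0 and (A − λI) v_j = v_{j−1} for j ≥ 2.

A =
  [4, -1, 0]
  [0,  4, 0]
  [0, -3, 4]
A Jordan chain for λ = 4 of length 2:
v_1 = (-1, 0, -3)ᵀ
v_2 = (0, 1, 0)ᵀ

Let N = A − (4)·I. We want v_2 with N^2 v_2 = 0 but N^1 v_2 ≠ 0; then v_{j-1} := N · v_j for j = 2, …, 2.

Pick v_2 = (0, 1, 0)ᵀ.
Then v_1 = N · v_2 = (-1, 0, -3)ᵀ.

Sanity check: (A − (4)·I) v_1 = (0, 0, 0)ᵀ = 0. ✓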